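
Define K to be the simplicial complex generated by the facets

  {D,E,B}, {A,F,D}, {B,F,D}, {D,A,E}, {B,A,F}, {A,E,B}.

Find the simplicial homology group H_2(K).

H_2 ≅ Z.

Take the total order A < B < D < E < F on the vertex set. Then K (dimension 2) consists of the simplices:

  0-simplices (5): A, B, D, E, F
  1-simplices (9): AB, AD, AE, AF, BD, BE, BF, DE, DF
  2-simplices (6): ABE, ABF, ADE, ADF, BDE, BDF

giving chain groups C_0 ≅ Z^5, C_1 ≅ Z^9, C_2 ≅ Z^6.

The boundary map ∂_1: C_1 → C_0 maps an edge to its endpoints' difference, ∂[p,q] = q − p.
As a 5×9 matrix over Z this has rank 4, with invariant factors (1,1,1,1).

Boundary ∂_2: C_2 → C_1 sends each 2-simplex [p,q,r] to [q,r] − [p,r] + [p,q]. For instance
  ∂ABF = BF − AF + AB,
  ∂BDE = DE − BE + BD.
This gives a 9×6 integer matrix of rank 5; reducing to Smith normal form yields diagonal entries (1,1,1,1,1).

Computing H_k = (kernel of ∂_k) / (image of ∂_{k+1}):

  H_2: rank ker ∂_2 − rank ∂_3 = (6 − 5) − 0 = 1, and there is no ∂_3, so H_2 ≅ Z.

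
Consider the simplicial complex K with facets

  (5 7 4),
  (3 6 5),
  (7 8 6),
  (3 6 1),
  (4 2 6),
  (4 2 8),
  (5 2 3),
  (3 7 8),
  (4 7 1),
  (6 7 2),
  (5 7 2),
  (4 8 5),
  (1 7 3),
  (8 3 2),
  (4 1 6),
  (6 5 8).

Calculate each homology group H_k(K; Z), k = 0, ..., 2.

H_0 ≅ Z,  H_1 ≅ Z^2,  H_2 ≅ Z.

We work with the vertex ordering 1 < 2 < 3 < 4 < 5 < 6 < 7 < 8. The simplices of K, each written with vertices in increasing order, are:

  0-simplices (8): [1], [2], [3], [4], [5], [6], [7], [8]
  1-simplices (24): (24 of them)
  2-simplices (16): [1,3,6], [1,3,7], [1,4,6], [1,4,7], [2,3,5], [2,3,8], [2,4,6], [2,4,8], [2,5,7], [2,6,7], [3,5,6], [3,7,8], [4,5,7], [4,5,8], [5,6,8], [6,7,8]

giving chain groups C_0 ≅ Z^8, C_1 ≅ Z^24, C_2 ≅ Z^16.

Boundary ∂_1: C_1 → C_0 sends each edge [p,q] (with p < q) to q − p. For instance
  ∂[3,8] = [8] − [3].
The resulting 8×24 matrix has rank 7, and its Smith normal form has invariant factors (1,1,1,1,1,1,1).

Boundary ∂_2: C_2 → C_1 maps a triangle to the signed sum of its edges. For instance
  ∂[1,4,6] = [4,6] − [1,6] + [1,4],
  ∂[2,3,8] = [3,8] − [2,8] + [2,3].
The 24×16 boundary matrix has rank 15 and Smith normal form diag(1,1,1,1,1,1,1,1,1,1,1,1,1,1,1).

Computing H_k = (kernel of ∂_k) / (image of ∂_{k+1}):

  H_0: rank C_0 − rank ∂_1 = 8 − 7 = 1, and the invariant factors of ∂_1 are all 1, so H_0 = Z.
  H_1: rank ker ∂_1 − rank ∂_2 = (24 − 7) − 15 = 2, and the invariant factors of ∂_2 are all 1, so H_1 = Z^2.
  H_2: rank ker ∂_2 − rank ∂_3 = (16 − 15) − 0 = 1, and there is no ∂_3, so H_2 = Z.

As a check, the Euler characteristic is 8 − 24 + 16 = 0, which agrees with 1 − 2 + 1 = 0.
(K is a triangulation of the torus T^2.)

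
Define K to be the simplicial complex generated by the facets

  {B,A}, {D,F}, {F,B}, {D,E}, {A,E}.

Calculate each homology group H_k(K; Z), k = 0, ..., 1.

H_0 ≅ Z,  H_1 ≅ Z.

Order the vertices as A < B < D < E < F. Listing each simplex with vertices in this order, K has dimension 1 with simplices:

  0-simplices (5): A, B, D, E, F
  1-simplices (5): AB, AE, BF, DE, DF

Hence C_0 ≅ Z^5, C_1 ≅ Z^5.

∂_1: C_1 → C_0 maps an edge to its endpoints' difference, ∂[p,q] = q − p. For instance
  ∂DF = F − D.
As a 5×5 matrix over Z this has rank 4, with invariant factors (1,1,1,1).

Reading off H_k = ker ∂_k / im ∂_{k+1}:

  H_0: rank C_0 − rank ∂_1 = 5 − 4 = 1, and the invariant factors of ∂_1 are all 1, so H_0 ≅ Z.
  H_1: rank ker ∂_1 − rank ∂_2 = (5 − 4) − 0 = 1, and there is no ∂_2, so H_1 ≅ Z.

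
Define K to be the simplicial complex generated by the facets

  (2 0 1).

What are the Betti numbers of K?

b_0 = 1, b_1 = 0, b_2 = 0.

Order the vertices as 0 < 1 < 2. Listing each simplex with vertices in this order, K has dimension 2 with simplices:

  0-simplices (3): [0], [1], [2]
  1-simplices (3): [0,1], [0,2], [1,2]
  2-simplices (1): [0,1,2]

so the chain groups are C_0 ≅ Z^3, C_1 ≅ Z^3, C_2 ≅ Z^1.

∂_1: C_1 → C_0 maps an edge to its endpoints' difference, ∂[p,q] = q − p.
The 3×3 boundary matrix has rank 2 and Smith normal form diag(1,1).

∂_2: C_2 → C_1 maps a triangle to the signed sum of its edges. For instance
  ∂[0,1,2] = [1,2] − [0,2] + [0,1].
The resulting 3×1 matrix has rank 1, and its Smith normal form has invariant factors (1).

Computing H_k = (kernel of ∂_k) / (image of ∂_{k+1}):

  H_0: rank C_0 − rank ∂_1 = 3 − 2 = 1, and the invariant factors of ∂_1 are all 1, so H_0 = Z.
  H_1: rank ker ∂_1 − rank ∂_2 = (3 − 2) − 1 = 0, and the invariant factors of ∂_2 are all 1, so H_1 = 0.
  H_2: rank ker ∂_2 − rank ∂_3 = (1 − 1) − 0 = 0, and there is no ∂_3, so H_2 = 0.

Hence the Betti numbers are b_0 = 1, b_1 = 0, b_2 = 0.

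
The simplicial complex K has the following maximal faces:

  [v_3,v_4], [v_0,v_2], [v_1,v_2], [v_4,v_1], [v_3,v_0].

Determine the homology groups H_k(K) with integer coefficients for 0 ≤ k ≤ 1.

H_0 = Z,  H_1 = Z.

We work with the vertex ordering v_0 < v_1 < v_2 < v_3 < v_4. The simplices of K, each written with vertices in increasing order, are:

  0-simplices (5): [v_0], [v_1], [v_2], [v_3], [v_4]
  1-simplices (5): [v_0,v_2], [v_0,v_3], [v_1,v_2], [v_1,v_4], [v_3,v_4]

so the chain groups are C_0 ≅ Z^5, C_1 ≅ Z^5.

Boundary ∂_1: C_1 → C_0 is given by ∂[p,q] = [q] − [p].
As a 5×5 matrix over Z this has rank 4, with invariant factors (1,1,1,1).

Computing H_k = (kernel of ∂_k) / (image of ∂_{k+1}):

  H_0: rank C_0 − rank ∂_1 = 5 − 4 = 1, and the invariant factors of ∂_1 are all 1, so H_0 = Z.
  H_1: rank ker ∂_1 − rank ∂_2 = (5 − 4) − 0 = 1, and there is no ∂_2, so H_1 = Z.

As a check, the Euler characteristic is 5 − 5 = 0, which agrees with 1 − 1 = 0.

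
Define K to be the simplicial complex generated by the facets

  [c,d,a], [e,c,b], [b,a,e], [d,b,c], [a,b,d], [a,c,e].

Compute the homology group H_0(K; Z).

K has 5 vertices, 9 edges, 6 triangles.
rank ∂_0 = 0, rank ∂_1 = 4 ⇒ b_0 = 5 − 0 − 4 = 1; all invariant factors of ∂_1 are 1 so no torsion. So H_0 = Z.

H_0 = Z.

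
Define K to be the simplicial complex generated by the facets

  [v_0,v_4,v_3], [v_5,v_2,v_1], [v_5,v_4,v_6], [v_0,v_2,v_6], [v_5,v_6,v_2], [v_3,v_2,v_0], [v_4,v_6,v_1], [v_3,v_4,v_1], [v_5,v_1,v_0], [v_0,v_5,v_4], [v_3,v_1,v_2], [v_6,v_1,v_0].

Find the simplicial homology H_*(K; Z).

H_0 = Z,  H_1 = Z/2,  H_2 = 0.

K has 7 vertices, 18 edges, 12 triangles.
rank ∂_0 = 0, rank ∂_1 = 6 ⇒ b_0 = 7 − 0 − 6 = 1; all invariant factors of ∂_1 are 1 so no torsion. So H_0 = Z.
rank ∂_1 = 6, rank ∂_2 = 12 ⇒ b_1 = 18 − 6 − 12 = 0; ∂_2 has invariant factor(s) [2] giving torsion. So H_1 = Z/2.
rank ∂_2 = 12, rank ∂_3 = 0 ⇒ b_2 = 12 − 12 − 0 = 0. So H_2 = 0.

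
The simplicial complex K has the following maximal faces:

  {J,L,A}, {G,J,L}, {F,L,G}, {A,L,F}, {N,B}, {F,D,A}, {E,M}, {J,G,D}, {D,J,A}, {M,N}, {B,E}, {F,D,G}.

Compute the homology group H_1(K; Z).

H_1 = Z.

We work with the vertex ordering A < B < D < E < F < G < J < L < M < N. The simplices of K, each written with vertices in increasing order, are:

  0-simplices (10): A, B, D, E, F, G, J, L, M, N
  1-simplices (16): AD, AF, AJ, AL, BE, BN, DF, DG, DJ, EM, FG, FL, GJ, GL, JL, MN
  2-simplices (8): ADF, ADJ, AFL, AJL, DFG, DGJ, FGL, GJL

Hence C_0 ≅ Z^10, C_1 ≅ Z^16, C_2 ≅ Z^8.

Boundary ∂_1: C_1 → C_0 is given by ∂[p,q] = [q] − [p].
The 10×16 boundary matrix has rank 8 and Smith normal form diag(1,1,1,1,1,1,1,1).

The boundary map ∂_2: C_2 → C_1 acts by ∂[p,q,r] = [q,r] − [p,r] + [p,q]. For instance
  ∂DGJ = GJ − DJ + DG,
  ∂ADJ = DJ − AJ + AD.
As a 16×8 matrix over Z this has rank 7, with invariant factors (1,1,1,1,1,1,1).

From H_k ≅ ker(∂_k) / im(∂_{k+1}) we obtain:

  H_1: rank ker ∂_1 − rank ∂_2 = (16 − 8) − 7 = 1, and the invariant factors of ∂_2 are all 1, so H_1 ≅ Z.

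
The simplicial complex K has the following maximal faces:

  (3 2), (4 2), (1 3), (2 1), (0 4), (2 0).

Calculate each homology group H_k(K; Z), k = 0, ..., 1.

H_0 = Z,  H_1 = Z^2.

Take the total order 0 < 1 < 2 < 3 < 4 on the vertex set. Then K (dimension 1) consists of the simplices:

  0-simplices (5): [0], [1], [2], [3], [4]
  1-simplices (6): [0,2], [0,4], [1,2], [1,3], [2,3], [2,4]

Hence C_0 ≅ Z^5, C_1 ≅ Z^6.

The boundary map ∂_1: C_1 → C_0 is given by ∂[p,q] = [q] − [p].
The 5×6 boundary matrix has rank 4 and Smith normal form diag(1,1,1,1).

Reading off H_k = ker ∂_k / im ∂_{k+1}:

  H_0: rank C_0 − rank ∂_1 = 5 − 4 = 1, and the invariant factors of ∂_1 are all 1, so H_0 = Z.
  H_1: rank ker ∂_1 − rank ∂_2 = (6 − 4) − 0 = 2, and there is no ∂_2, so H_1 = Z^2.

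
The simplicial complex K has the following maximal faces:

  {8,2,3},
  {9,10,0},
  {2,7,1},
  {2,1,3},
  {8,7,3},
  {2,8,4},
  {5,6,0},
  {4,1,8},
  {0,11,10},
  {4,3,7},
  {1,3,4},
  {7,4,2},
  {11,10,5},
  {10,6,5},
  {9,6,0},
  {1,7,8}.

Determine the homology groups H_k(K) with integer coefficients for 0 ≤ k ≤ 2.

H_0 ≅ Z^2,  H_1 ≅ Z ⊕ Z/2,  H_2 = 0.

We work with the vertex ordering 0 < 1 < 2 < 3 < 4 < 5 < 6 < 7 < 8 < 9 < 10 < 11. The simplices of K, each written with vertices in increasing order, are:

  0-simplices (12): [0], [1], [2], [3], [4], [5], [6], [7], [8], [9], [10], [11]
  1-simplices (27): (27 of them)
  2-simplices (16): [0,5,6], [0,6,9], [0,9,10], [0,10,11], [1,2,3], [1,2,7], [1,3,4], [1,4,8], [1,7,8], [2,3,8], [2,4,7], [2,4,8], [3,4,7], [3,7,8], [5,6,10], [5,10,11]

so the chain groups are C_0 ≅ Z^12, C_1 ≅ Z^27, C_2 ≅ Z^16.

∂_1: C_1 → C_0 sends each edge [p,q] (with p < q) to q − p. For instance
  ∂[6,10] = [10] − [6].
The 12×27 boundary matrix has rank 10 and Smith normal form diag(1,1,1,1,1,1,1,1,1,1).

Boundary ∂_2: C_2 → C_1 sends each 2-simplex [p,q,r] to [q,r] − [p,r] + [p,q]. For instance
  ∂[5,6,10] = [6,10] − [5,10] + [5,6],
  ∂[0,10,11] = [10,11] − [0,11] + [0,10].
The resulting 27×16 matrix has rank 16, and its Smith normal form has invariant factors (1,1,1,1,1,1,1,1,1,1,1,1,1,1,1,2).

Computing H_k = (kernel of ∂_k) / (image of ∂_{k+1}):

  H_0: rank C_0 − rank ∂_1 = 12 − 10 = 2, and the invariant factors of ∂_1 are all 1, so H_0 = Z^2.
  H_1: rank ker ∂_1 − rank ∂_2 = (27 − 10) − 16 = 1, and ∂_2 has invariant factor 2 > 1, so H_1 = Z ⊕ Z/2.
  H_2: rank ker ∂_2 − rank ∂_3 = (16 − 16) − 0 = 0, and there is no ∂_3, so H_2 = 0.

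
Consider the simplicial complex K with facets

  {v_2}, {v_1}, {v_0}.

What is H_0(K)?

H_0 = Z^3.

K has 3 vertices.
rank ∂_0 = 0, rank ∂_1 = 0 ⇒ b_0 = 3 − 0 − 0 = 3. So H_0 ≅ Z^3.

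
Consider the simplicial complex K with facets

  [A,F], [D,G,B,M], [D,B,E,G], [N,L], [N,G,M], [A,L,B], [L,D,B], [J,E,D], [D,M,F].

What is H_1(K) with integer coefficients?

H_1 = Z^2.

Take the total order A < B < D < E < F < G < J < L < M < N on the vertex set. Then K (dimension 3) consists of the simplices:

  0-simplices (10): A, B, D, E, F, G, J, L, M, N
  1-simplices (21): AB, AF, AL, BD, BE, BG, BL, BM, DE, DF, DG, DJ, DL, DM, EG, EJ, FM, GM, GN, LN, MN
  2-simplices (12): ABL, BDE, BDG, BDL, BDM, BEG, BGM, DEG, DEJ, DFM, DGM, GMN
  3-simplices (2): BDEG, BDGM

Hence C_0 ≅ Z^10, C_1 ≅ Z^21, C_2 ≅ Z^12, C_3 ≅ Z^2.

∂_1: C_1 → C_0 is given by ∂[p,q] = [q] − [p]. For instance
  ∂DL = L − D.
As a 10×21 matrix over Z this has rank 9, with invariant factors (1,1,1,1,1,1,1,1,1).

∂_2: C_2 → C_1 acts by ∂[p,q,r] = [q,r] − [p,r] + [p,q]. For instance
  ∂BDE = DE − BE + BD,
  ∂BDG = DG − BG + BD.
This gives a 21×12 integer matrix of rank 10; reducing to Smith normal form yields diagonal entries (1,1,1,1,1,1,1,1,1,1).

∂_3: C_3 → C_2 sends each 3-simplex σ to the alternating sum Σ_i (−1)^i (σ with its i-th vertex removed). For instance
  ∂BDGM = DGM − BGM + BDM − BDG,
  ∂BDEG = DEG − BEG + BDG − BDE.
This gives a 12×2 integer matrix of rank 2; reducing to Smith normal form yields diagonal entries (1,1).

From H_k ≅ ker(∂_k) / im(∂_{k+1}) we obtain:

  H_1: rank ker ∂_1 − rank ∂_2 = (21 − 9) − 10 = 2, and the invariant factors of ∂_2 are all 1, so H_1 = Z^2.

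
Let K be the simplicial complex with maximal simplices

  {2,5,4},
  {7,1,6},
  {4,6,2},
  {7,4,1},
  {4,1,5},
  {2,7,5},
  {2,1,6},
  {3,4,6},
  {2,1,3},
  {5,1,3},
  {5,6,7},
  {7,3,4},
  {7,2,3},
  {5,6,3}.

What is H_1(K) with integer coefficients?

K has 7 vertices, 21 edges, 14 triangles.
rank ∂_1 = 6, rank ∂_2 = 13 ⇒ b_1 = 21 − 6 − 13 = 2; all invariant factors of ∂_2 are 1 so no torsion. So H_1 = Z^2.

H_1 ≅ Z^2.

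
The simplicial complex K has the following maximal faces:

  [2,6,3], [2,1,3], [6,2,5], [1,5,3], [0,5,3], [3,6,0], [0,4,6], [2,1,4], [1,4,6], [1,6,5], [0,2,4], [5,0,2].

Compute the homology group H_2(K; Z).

K has 7 vertices, 18 edges, 12 triangles.
rank ∂_2 = 12, rank ∂_3 = 0 ⇒ b_2 = 12 − 12 − 0 = 0. So H_2 ≅ 0.

H_2 ≅ 0.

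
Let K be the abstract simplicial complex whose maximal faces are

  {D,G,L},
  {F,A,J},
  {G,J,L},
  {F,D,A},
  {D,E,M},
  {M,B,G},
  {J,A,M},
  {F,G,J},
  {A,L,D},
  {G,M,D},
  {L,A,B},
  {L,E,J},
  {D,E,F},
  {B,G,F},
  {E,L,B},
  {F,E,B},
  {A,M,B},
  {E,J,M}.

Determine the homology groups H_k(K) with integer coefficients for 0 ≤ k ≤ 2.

Take the total order A < B < D < E < F < G < J < L < M on the vertex set. Then K (dimension 2) consists of the simplices:

  0-simplices (9): A, B, D, E, F, G, J, L, M
  1-simplices (27): AB, AD, AF, AJ, AL, AM, BE, BF, BG, BL, BM, DE, DF, DG, DL, DM, EF, EJ, EL, EM, FG, FJ, GJ, GL, GM, JL, JM
  2-simplices (18): ABL, ABM, ADF, ADL, AFJ, AJM, BEF, BEL, BFG, BGM, DEF, DEM, DGL, DGM, EJL, EJM, FGJ, GJL

Hence C_0 ≅ Z^9, C_1 ≅ Z^27, C_2 ≅ Z^18.

Boundary ∂_1: C_1 → C_0 maps an edge to its endpoints' difference, ∂[p,q] = q − p.
This gives a 9×27 integer matrix of rank 8; reducing to Smith normal form yields diagonal entries (1,1,1,1,1,1,1,1).

Boundary ∂_2: C_2 → C_1 sends each 2-simplex [p,q,r] to [q,r] − [p,r] + [p,q]. For instance
  ∂EJM = JM − EM + EJ,
  ∂DGL = GL − DL + DG.
The resulting 27×18 matrix has rank 17, and its Smith normal form has invariant factors (1,1,1,1,1,1,1,1,1,1,1,1,1,1,1,1,1).

Now H_k = ker ∂_k / im ∂_{k+1}, so:

  H_0: rank C_0 − rank ∂_1 = 9 − 8 = 1, and the invariant factors of ∂_1 are all 1, so H_0 ≅ Z.
  H_1: rank ker ∂_1 − rank ∂_2 = (27 − 8) − 17 = 2, and the invariant factors of ∂_2 are all 1, so H_1 ≅ Z^2.
  H_2: rank ker ∂_2 − rank ∂_3 = (18 − 17) − 0 = 1, and there is no ∂_3, so H_2 ≅ Z.

H_0 = Z,  H_1 = Z^2,  H_2 = Z.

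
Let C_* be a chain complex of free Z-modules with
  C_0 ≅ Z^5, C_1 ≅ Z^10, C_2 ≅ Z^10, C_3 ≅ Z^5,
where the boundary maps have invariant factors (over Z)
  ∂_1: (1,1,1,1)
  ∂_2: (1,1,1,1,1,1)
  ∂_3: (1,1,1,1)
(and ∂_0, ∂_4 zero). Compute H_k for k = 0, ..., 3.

H_0: b_0 = 5 − 0 − 4 = 1; torsion from ∂_1 factors > 1: none. So H_0 ≅ Z.
H_1: b_1 = 10 − 4 − 6 = 0; torsion from ∂_2 factors > 1: none. So H_1 ≅ 0.
H_2: b_2 = 10 − 6 − 4 = 0; torsion from ∂_3 factors > 1: none. So H_2 ≅ 0.
H_3: b_3 = 5 − 4 − 0 = 1; torsion from ∂_4 factors > 1: none. So H_3 ≅ Z.

H_0 ≅ Z,  H_1 = 0,  H_2 = 0,  H_3 ≅ Z.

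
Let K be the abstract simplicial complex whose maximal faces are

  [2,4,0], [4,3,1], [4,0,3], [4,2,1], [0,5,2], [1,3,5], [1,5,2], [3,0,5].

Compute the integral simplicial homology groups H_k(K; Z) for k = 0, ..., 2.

Fix the vertex order 0 < 1 < 2 < 3 < 4 < 5 and write every simplex with vertices in increasing order. Then dim K = 2 and the simplices of K are:

  0-simplices (6): [0], [1], [2], [3], [4], [5]
  1-simplices (12): [0,2], [0,3], [0,4], [0,5], [1,2], [1,3], [1,4], [1,5], [2,4], [2,5], [3,4], [3,5]
  2-simplices (8): [0,2,4], [0,2,5], [0,3,4], [0,3,5], [1,2,4], [1,2,5], [1,3,4], [1,3,5]

giving chain groups C_0 ≅ Z^6, C_1 ≅ Z^12, C_2 ≅ Z^8.

Boundary ∂_1: C_1 → C_0 is given by ∂[p,q] = [q] − [p].
The 6×12 boundary matrix has rank 5 and Smith normal form diag(1,1,1,1,1).

Boundary ∂_2: C_2 → C_1 acts by ∂[p,q,r] = [q,r] − [p,r] + [p,q]. For instance
  ∂[0,2,4] = [2,4] − [0,4] + [0,2],
  ∂[1,3,4] = [3,4] − [1,4] + [1,3].
As a 12×8 matrix over Z this has rank 7, with invariant factors (1,1,1,1,1,1,1).

Computing H_k = (kernel of ∂_k) / (image of ∂_{k+1}):

  H_0: rank C_0 − rank ∂_1 = 6 − 5 = 1, and the invariant factors of ∂_1 are all 1, so H_0 = Z.
  H_1: rank ker ∂_1 − rank ∂_2 = (12 − 5) − 7 = 0, and the invariant factors of ∂_2 are all 1, so H_1 = 0.
  H_2: rank ker ∂_2 − rank ∂_3 = (8 − 7) − 0 = 1, and there is no ∂_3, so H_2 = Z.

H_0 ≅ Z,  H_1 = 0,  H_2 ≅ Z.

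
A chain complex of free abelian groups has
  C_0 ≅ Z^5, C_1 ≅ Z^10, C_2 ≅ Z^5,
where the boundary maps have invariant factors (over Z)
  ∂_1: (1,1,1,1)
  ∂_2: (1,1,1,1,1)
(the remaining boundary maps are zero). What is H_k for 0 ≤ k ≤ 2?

H_0 = Z,  H_1 = Z,  H_2 = 0.

H_0: b_0 = 5 − 0 − 4 = 1; torsion from ∂_1 factors > 1: none. So H_0 = Z.
H_1: b_1 = 10 − 4 − 5 = 1; torsion from ∂_2 factors > 1: none. So H_1 = Z.
H_2: b_2 = 5 − 5 − 0 = 0; torsion from ∂_3 factors > 1: none. So H_2 = 0.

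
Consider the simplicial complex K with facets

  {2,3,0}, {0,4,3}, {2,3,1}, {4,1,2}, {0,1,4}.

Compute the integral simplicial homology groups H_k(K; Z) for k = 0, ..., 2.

H_0 ≅ Z,  H_1 ≅ Z,  H_2 = 0.

Fix the vertex order 0 < 1 < 2 < 3 < 4 and write every simplex with vertices in increasing order. Then dim K = 2 and the simplices of K are:

  0-simplices (5): [0], [1], [2], [3], [4]
  1-simplices (10): [0,1], [0,2], [0,3], [0,4], [1,2], [1,3], [1,4], [2,3], [2,4], [3,4]
  2-simplices (5): [0,1,4], [0,2,3], [0,3,4], [1,2,3], [1,2,4]

giving chain groups C_0 ≅ Z^5, C_1 ≅ Z^10, C_2 ≅ Z^5.

The boundary map ∂_1: C_1 → C_0 is given by ∂[p,q] = [q] − [p]. For instance
  ∂[0,1] = [1] − [0].
The resulting 5×10 matrix has rank 4, and its Smith normal form has invariant factors (1,1,1,1).

The boundary map ∂_2: C_2 → C_1 sends each 2-simplex [p,q,r] to [q,r] − [p,r] + [p,q]. For instance
  ∂[0,2,3] = [2,3] − [0,3] + [0,2],
  ∂[1,2,3] = [2,3] − [1,3] + [1,2].
This gives a 10×5 integer matrix of rank 5; reducing to Smith normal form yields diagonal entries (1,1,1,1,1).

Now H_k = ker ∂_k / im ∂_{k+1}, so:

  H_0: rank C_0 − rank ∂_1 = 5 − 4 = 1, and the invariant factors of ∂_1 are all 1, so H_0 = Z.
  H_1: rank ker ∂_1 − rank ∂_2 = (10 − 4) − 5 = 1, and the invariant factors of ∂_2 are all 1, so H_1 = Z.
  H_2: rank ker ∂_2 − rank ∂_3 = (5 − 5) − 0 = 0, and there is no ∂_3, so H_2 = 0.

As a check, the Euler characteristic is 5 − 10 + 5 = 0, which agrees with 1 − 1 + 0 = 0.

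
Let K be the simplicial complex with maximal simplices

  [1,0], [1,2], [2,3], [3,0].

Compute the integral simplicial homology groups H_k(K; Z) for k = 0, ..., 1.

H_0 = Z,  H_1 = Z.

Order the vertices as 0 < 1 < 2 < 3. Listing each simplex with vertices in this order, K has dimension 1 with simplices:

  0-simplices (4): [0], [1], [2], [3]
  1-simplices (4): [0,1], [0,3], [1,2], [2,3]

giving chain groups C_0 ≅ Z^4, C_1 ≅ Z^4.

The boundary map ∂_1: C_1 → C_0 maps an edge to its endpoints' difference, ∂[p,q] = q − p. For instance
  ∂[0,1] = [1] − [0].
As a 4×4 matrix over Z this has rank 3, with invariant factors (1,1,1).

Reading off H_k = ker ∂_k / im ∂_{k+1}:

  H_0: rank C_0 − rank ∂_1 = 4 − 3 = 1, and the invariant factors of ∂_1 are all 1, so H_0 = Z.
  H_1: rank ker ∂_1 − rank ∂_2 = (4 − 3) − 0 = 1, and there is no ∂_2, so H_1 = Z.

As a check, the Euler characteristic is 4 − 4 = 0, which agrees with 1 − 1 = 0.
(K is a triangulation of the circle S^1.)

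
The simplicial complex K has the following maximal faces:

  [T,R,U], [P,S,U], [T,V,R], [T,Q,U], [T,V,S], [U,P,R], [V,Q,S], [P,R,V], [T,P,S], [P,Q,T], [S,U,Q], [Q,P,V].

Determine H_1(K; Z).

H_1 = Z/2.

Fix the vertex order P < Q < R < S < T < U < V and write every simplex with vertices in increasing order. Then dim K = 2 and the simplices of K are:

  0-simplices (7): P, Q, R, S, T, U, V
  1-simplices (18): PQ, PR, PS, PT, PU, PV, QS, QT, QU, QV, RT, RU, RV, ST, SU, SV, TU, TV
  2-simplices (12): PQT, PQV, PRU, PRV, PST, PSU, QSU, QSV, QTU, RTU, RTV, STV

Hence C_0 ≅ Z^7, C_1 ≅ Z^18, C_2 ≅ Z^12.

The boundary map ∂_1: C_1 → C_0 is given by ∂[p,q] = [q] − [p]. For instance
  ∂PQ = Q − P.
The 7×18 boundary matrix has rank 6 and Smith normal form diag(1,1,1,1,1,1).

Boundary ∂_2: C_2 → C_1 maps a triangle to the signed sum of its edges. For instance
  ∂QSU = SU − QU + QS,
  ∂PQT = QT − PT + PQ.
This gives a 18×12 integer matrix of rank 12; reducing to Smith normal form yields diagonal entries (1,1,1,1,1,1,1,1,1,1,1,2).

Computing H_k = (kernel of ∂_k) / (image of ∂_{k+1}):

  H_1: rank ker ∂_1 − rank ∂_2 = (18 − 6) − 12 = 0, and ∂_2 has invariant factor 2 > 1, so H_1 = Z/2.

(K is a triangulation of the real projective plane RP^2.)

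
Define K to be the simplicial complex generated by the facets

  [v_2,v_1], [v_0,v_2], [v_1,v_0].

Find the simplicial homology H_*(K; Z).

We work with the vertex ordering v_0 < v_1 < v_2. The simplices of K, each written with vertices in increasing order, are:

  0-simplices (3): [v_0], [v_1], [v_2]
  1-simplices (3): [v_0,v_1], [v_0,v_2], [v_1,v_2]

giving chain groups C_0 ≅ Z^3, C_1 ≅ Z^3.

∂_1: C_1 → C_0 maps an edge to its endpoints' difference, ∂[p,q] = q − p.
The 3×3 boundary matrix has rank 2 and Smith normal form diag(1,1).

Reading off H_k = ker ∂_k / im ∂_{k+1}:

  H_0: rank C_0 − rank ∂_1 = 3 − 2 = 1, and the invariant factors of ∂_1 are all 1, so H_0 = Z.
  H_1: rank ker ∂_1 − rank ∂_2 = (3 − 2) − 0 = 1, and there is no ∂_2, so H_1 = Z.

H_0 = Z,  H_1 = Z.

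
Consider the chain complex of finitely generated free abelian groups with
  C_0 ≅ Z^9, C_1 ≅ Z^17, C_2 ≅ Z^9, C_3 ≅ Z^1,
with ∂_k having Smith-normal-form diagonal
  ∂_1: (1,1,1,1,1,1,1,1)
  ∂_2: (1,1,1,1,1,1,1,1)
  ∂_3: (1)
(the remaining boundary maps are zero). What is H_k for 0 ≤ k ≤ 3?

H_0: b_0 = 9 − 0 − 8 = 1; torsion from ∂_1 factors > 1: none. So H_0 = Z.
H_1: b_1 = 17 − 8 − 8 = 1; torsion from ∂_2 factors > 1: none. So H_1 = Z.
H_2: b_2 = 9 − 8 − 1 = 0; torsion from ∂_3 factors > 1: none. So H_2 = 0.
H_3: b_3 = 1 − 1 − 0 = 0; torsion from ∂_4 factors > 1: none. So H_3 = 0.

H_0 = Z,  H_1 = Z,  H_2 = 0,  H_3 = 0.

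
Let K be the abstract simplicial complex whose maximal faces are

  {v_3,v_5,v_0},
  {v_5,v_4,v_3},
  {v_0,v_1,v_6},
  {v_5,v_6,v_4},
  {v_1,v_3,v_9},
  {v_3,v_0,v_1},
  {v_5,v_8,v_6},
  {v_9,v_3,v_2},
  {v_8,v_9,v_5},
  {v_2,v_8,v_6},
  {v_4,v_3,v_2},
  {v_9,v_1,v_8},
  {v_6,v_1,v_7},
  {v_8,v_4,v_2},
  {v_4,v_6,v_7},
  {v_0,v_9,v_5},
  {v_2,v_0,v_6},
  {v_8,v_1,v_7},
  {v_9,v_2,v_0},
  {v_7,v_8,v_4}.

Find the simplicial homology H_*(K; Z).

H_0 ≅ Z,  H_1 ≅ Z × Z/2,  H_2 = 0.

We work with the vertex ordering v_0 < v_1 < v_2 < v_3 < v_4 < v_5 < v_6 < v_7 < v_8 < v_9. The simplices of K, each written with vertices in increasing order, are:

  0-simplices (10): [v_0], [v_1], [v_2], [v_3], [v_4], [v_5], [v_6], [v_7], [v_8], [v_9]
  1-simplices (30): (30 of them)
  2-simplices (20): (20 of them)

giving chain groups C_0 ≅ Z^10, C_1 ≅ Z^30, C_2 ≅ Z^20.

∂_1: C_1 → C_0 maps an edge to its endpoints' difference, ∂[p,q] = q − p.
The 10×30 boundary matrix has rank 9 and Smith normal form diag(1,1,1,1,1,1,1,1,1).

∂_2: C_2 → C_1 acts by ∂[p,q,r] = [q,r] − [p,r] + [p,q]. For instance
  ∂[v_1,v_7,v_8] = [v_7,v_8] − [v_1,v_8] + [v_1,v_7],
  ∂[v_2,v_6,v_8] = [v_6,v_8] − [v_2,v_8] + [v_2,v_6].
This gives a 30×20 integer matrix of rank 20; reducing to Smith normal form yields diagonal entries (1,1,1,1,1,1,1,1,1,1,1,1,1,1,1,1,1,1,1,2).

From H_k ≅ ker(∂_k) / im(∂_{k+1}) we obtain:

  H_0: rank C_0 − rank ∂_1 = 10 − 9 = 1, and the invariant factors of ∂_1 are all 1, so H_0 ≅ Z.
  H_1: rank ker ∂_1 − rank ∂_2 = (30 − 9) − 20 = 1, and ∂_2 has invariant factor 2 > 1, so H_1 ≅ Z × Z/2.
  H_2: rank ker ∂_2 − rank ∂_3 = (20 − 20) − 0 = 0, and there is no ∂_3, so H_2 ≅ 0.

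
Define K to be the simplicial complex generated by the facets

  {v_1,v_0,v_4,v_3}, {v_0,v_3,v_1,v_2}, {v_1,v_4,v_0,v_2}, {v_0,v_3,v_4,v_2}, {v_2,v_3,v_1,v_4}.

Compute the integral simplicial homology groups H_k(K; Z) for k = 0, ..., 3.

H_0 = Z,  H_1 = 0,  H_2 = 0,  H_3 = Z.

Take the total order v_0 < v_1 < v_2 < v_3 < v_4 on the vertex set. Then K (dimension 3) consists of the simplices:

  0-simplices (5): [v_0], [v_1], [v_2], [v_3], [v_4]
  1-simplices (10): [v_0,v_1], [v_0,v_2], [v_0,v_3], [v_0,v_4], [v_1,v_2], [v_1,v_3], [v_1,v_4], [v_2,v_3], [v_2,v_4], [v_3,v_4]
  2-simplices (10): [v_0,v_1,v_2], [v_0,v_1,v_3], [v_0,v_1,v_4], [v_0,v_2,v_3], [v_0,v_2,v_4], [v_0,v_3,v_4], [v_1,v_2,v_3], [v_1,v_2,v_4], [v_1,v_3,v_4], [v_2,v_3,v_4]
  3-simplices (5): [v_0,v_1,v_2,v_3], [v_0,v_1,v_2,v_4], [v_0,v_1,v_3,v_4], [v_0,v_2,v_3,v_4], [v_1,v_2,v_3,v_4]

giving chain groups C_0 ≅ Z^5, C_1 ≅ Z^10, C_2 ≅ Z^10, C_3 ≅ Z^5.

The boundary map ∂_1: C_1 → C_0 maps an edge to its endpoints' difference, ∂[p,q] = q − p.
The resulting 5×10 matrix has rank 4, and its Smith normal form has invariant factors (1,1,1,1).

∂_2: C_2 → C_1 sends each 2-simplex [p,q,r] to [q,r] − [p,r] + [p,q]. For instance
  ∂[v_0,v_3,v_4] = [v_3,v_4] − [v_0,v_4] + [v_0,v_3],
  ∂[v_1,v_2,v_3] = [v_2,v_3] − [v_1,v_3] + [v_1,v_2].
The 10×10 boundary matrix has rank 6 and Smith normal form diag(1,1,1,1,1,1).

The boundary map ∂_3: C_3 → C_2 sends each 3-simplex σ to the alternating sum Σ_i (−1)^i (σ with its i-th vertex removed). For instance
  ∂[v_0,v_1,v_2,v_3] = [v_1,v_2,v_3] − [v_0,v_2,v_3] + [v_0,v_1,v_3] − [v_0,v_1,v_2],
  ∂[v_0,v_1,v_2,v_4] = [v_1,v_2,v_4] − [v_0,v_2,v_4] + [v_0,v_1,v_4] − [v_0,v_1,v_2].
This gives a 10×5 integer matrix of rank 4; reducing to Smith normal form yields diagonal entries (1,1,1,1).

Reading off H_k = ker ∂_k / im ∂_{k+1}:

  H_0: rank C_0 − rank ∂_1 = 5 − 4 = 1, and the invariant factors of ∂_1 are all 1, so H_0 ≅ Z.
  H_1: rank ker ∂_1 − rank ∂_2 = (10 − 4) − 6 = 0, and the invariant factors of ∂_2 are all 1, so H_1 ≅ 0.
  H_2: rank ker ∂_2 − rank ∂_3 = (10 − 6) − 4 = 0, and the invariant factors of ∂_3 are all 1, so H_2 ≅ 0.
  H_3: rank ker ∂_3 − rank ∂_4 = (5 − 4) − 0 = 1, and there is no ∂_4, so H_3 ≅ Z.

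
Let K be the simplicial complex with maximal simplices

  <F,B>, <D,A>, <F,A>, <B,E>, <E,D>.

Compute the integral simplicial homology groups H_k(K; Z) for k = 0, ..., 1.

H_0 = Z,  H_1 = Z.

Fix the vertex order A < B < D < E < F and write every simplex with vertices in increasing order. Then dim K = 1 and the simplices of K are:

  0-simplices (5): A, B, D, E, F
  1-simplices (5): AD, AF, BE, BF, DE

Hence C_0 ≅ Z^5, C_1 ≅ Z^5.

The boundary map ∂_1: C_1 → C_0 sends each edge [p,q] (with p < q) to q − p. For instance
  ∂BF = F − B.
This gives a 5×5 integer matrix of rank 4; reducing to Smith normal form yields diagonal entries (1,1,1,1).

From H_k ≅ ker(∂_k) / im(∂_{k+1}) we obtain:

  H_0: rank C_0 − rank ∂_1 = 5 − 4 = 1, and the invariant factors of ∂_1 are all 1, so H_0 = Z.
  H_1: rank ker ∂_1 − rank ∂_2 = (5 − 4) − 0 = 1, and there is no ∂_2, so H_1 = Z.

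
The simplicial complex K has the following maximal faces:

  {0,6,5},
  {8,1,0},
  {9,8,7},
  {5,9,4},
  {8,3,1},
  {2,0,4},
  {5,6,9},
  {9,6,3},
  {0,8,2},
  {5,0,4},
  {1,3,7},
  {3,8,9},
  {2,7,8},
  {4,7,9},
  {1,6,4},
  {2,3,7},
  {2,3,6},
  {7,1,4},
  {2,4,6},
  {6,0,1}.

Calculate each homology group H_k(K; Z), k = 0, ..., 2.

Fix the vertex order 0 < 1 < 2 < 3 < 4 < 5 < 6 < 7 < 8 < 9 and write every simplex with vertices in increasing order. Then dim K = 2 and the simplices of K are:

  0-simplices (10): [0], [1], [2], [3], [4], [5], [6], [7], [8], [9]
  1-simplices (30): (30 of them)
  2-simplices (20): (20 of them)

so the chain groups are C_0 ≅ Z^10, C_1 ≅ Z^30, C_2 ≅ Z^20.

Boundary ∂_1: C_1 → C_0 maps an edge to its endpoints' difference, ∂[p,q] = q − p. For instance
  ∂[0,4] = [4] − [0].
The 10×30 boundary matrix has rank 9 and Smith normal form diag(1,1,1,1,1,1,1,1,1).

∂_2: C_2 → C_1 acts by ∂[p,q,r] = [q,r] − [p,r] + [p,q]. For instance
  ∂[7,8,9] = [8,9] − [7,9] + [7,8],
  ∂[1,3,7] = [3,7] − [1,7] + [1,3].
The 30×20 boundary matrix has rank 20 and Smith normal form diag(1,1,1,1,1,1,1,1,1,1,1,1,1,1,1,1,1,1,1,2).

Computing H_k = (kernel of ∂_k) / (image of ∂_{k+1}):

  H_0: rank C_0 − rank ∂_1 = 10 − 9 = 1, and the invariant factors of ∂_1 are all 1, so H_0 = Z.
  H_1: rank ker ∂_1 − rank ∂_2 = (30 − 9) − 20 = 1, and ∂_2 has invariant factor 2 > 1, so H_1 = Z ⊕ Z/2.
  H_2: rank ker ∂_2 − rank ∂_3 = (20 − 20) − 0 = 0, and there is no ∂_3, so H_2 = 0.

(K is a triangulation of the Klein bottle.)

H_0 = Z,  H_1 = Z ⊕ Z/2,  H_2 = 0.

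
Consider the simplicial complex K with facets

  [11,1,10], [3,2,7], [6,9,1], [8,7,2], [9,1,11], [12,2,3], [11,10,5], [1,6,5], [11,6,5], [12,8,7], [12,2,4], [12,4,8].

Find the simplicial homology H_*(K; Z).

K has 12 vertices, 24 edges, 12 triangles.
rank ∂_0 = 0, rank ∂_1 = 10 ⇒ b_0 = 12 − 0 − 10 = 2; all invariant factors of ∂_1 are 1 so no torsion. So H_0 = Z^2.
rank ∂_1 = 10, rank ∂_2 = 12 ⇒ b_1 = 24 − 10 − 12 = 2; all invariant factors of ∂_2 are 1 so no torsion. So H_1 = Z^2.
rank ∂_2 = 12, rank ∂_3 = 0 ⇒ b_2 = 12 − 12 − 0 = 0. So H_2 = 0.

H_0 ≅ Z^2,  H_1 ≅ Z^2,  H_2 = 0.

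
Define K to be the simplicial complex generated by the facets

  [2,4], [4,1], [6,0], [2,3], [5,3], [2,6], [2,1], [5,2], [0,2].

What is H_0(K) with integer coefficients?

H_0 ≅ Z.

Order the vertices as 0 < 1 < 2 < 3 < 4 < 5 < 6. Listing each simplex with vertices in this order, K has dimension 1 with simplices:

  0-simplices (7): [0], [1], [2], [3], [4], [5], [6]
  1-simplices (9): [0,2], [0,6], [1,2], [1,4], [2,3], [2,4], [2,5], [2,6], [3,5]

giving chain groups C_0 ≅ Z^7, C_1 ≅ Z^9.

The boundary map ∂_1: C_1 → C_0 sends each edge [p,q] (with p < q) to q − p. For instance
  ∂[0,2] = [2] − [0].
As a 7×9 matrix over Z this has rank 6, with invariant factors (1,1,1,1,1,1).

Now H_k = ker ∂_k / im ∂_{k+1}, so:

  H_0: rank C_0 − rank ∂_1 = 7 − 6 = 1, and the invariant factors of ∂_1 are all 1, so H_0 = Z.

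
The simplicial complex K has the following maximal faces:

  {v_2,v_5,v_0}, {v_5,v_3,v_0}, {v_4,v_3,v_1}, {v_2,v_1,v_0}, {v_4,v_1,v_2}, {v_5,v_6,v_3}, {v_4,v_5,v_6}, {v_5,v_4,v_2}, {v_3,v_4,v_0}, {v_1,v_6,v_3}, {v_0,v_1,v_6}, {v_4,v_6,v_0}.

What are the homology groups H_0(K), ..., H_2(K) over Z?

Order the vertices as v_0 < v_1 < v_2 < v_3 < v_4 < v_5 < v_6. Listing each simplex with vertices in this order, K has dimension 2 with simplices:

  0-simplices (7): [v_0], [v_1], [v_2], [v_3], [v_4], [v_5], [v_6]
  1-simplices (18): (18 of them)
  2-simplices (12): (12 of them)

so the chain groups are C_0 ≅ Z^7, C_1 ≅ Z^18, C_2 ≅ Z^12.

∂_1: C_1 → C_0 maps an edge to its endpoints' difference, ∂[p,q] = q − p. For instance
  ∂[v_1,v_2] = [v_2] − [v_1].
This gives a 7×18 integer matrix of rank 6; reducing to Smith normal form yields diagonal entries (1,1,1,1,1,1).

The boundary map ∂_2: C_2 → C_1 sends each 2-simplex [p,q,r] to [q,r] − [p,r] + [p,q]. For instance
  ∂[v_0,v_3,v_5] = [v_3,v_5] − [v_0,v_5] + [v_0,v_3],
  ∂[v_0,v_2,v_5] = [v_2,v_5] − [v_0,v_5] + [v_0,v_2].
As a 18×12 matrix over Z this has rank 12, with invariant factors (1,1,1,1,1,1,1,1,1,1,1,2).

Reading off H_k = ker ∂_k / im ∂_{k+1}:

  H_0: rank C_0 − rank ∂_1 = 7 − 6 = 1, and the invariant factors of ∂_1 are all 1, so H_0 = Z.
  H_1: rank ker ∂_1 − rank ∂_2 = (18 − 6) − 12 = 0, and ∂_2 has invariant factor 2 > 1, so H_1 = Z/2.
  H_2: rank ker ∂_2 − rank ∂_3 = (12 − 12) − 0 = 0, and there is no ∂_3, so H_2 = 0.

H_0 ≅ Z,  H_1 ≅ Z/2,  H_2 = 0.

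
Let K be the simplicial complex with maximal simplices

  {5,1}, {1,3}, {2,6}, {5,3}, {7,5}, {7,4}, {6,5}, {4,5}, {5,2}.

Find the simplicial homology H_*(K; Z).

Take the total order 1 < 2 < 3 < 4 < 5 < 6 < 7 on the vertex set. Then K (dimension 1) consists of the simplices:

  0-simplices (7): [1], [2], [3], [4], [5], [6], [7]
  1-simplices (9): [1,3], [1,5], [2,5], [2,6], [3,5], [4,5], [4,7], [5,6], [5,7]

Hence C_0 ≅ Z^7, C_1 ≅ Z^9.

∂_1: C_1 → C_0 is given by ∂[p,q] = [q] − [p]. For instance
  ∂[4,7] = [7] − [4].
As a 7×9 matrix over Z this has rank 6, with invariant factors (1,1,1,1,1,1).

Now H_k = ker ∂_k / im ∂_{k+1}, so:

  H_0: rank C_0 − rank ∂_1 = 7 − 6 = 1, and the invariant factors of ∂_1 are all 1, so H_0 ≅ Z.
  H_1: rank ker ∂_1 − rank ∂_2 = (9 − 6) − 0 = 3, and there is no ∂_2, so H_1 ≅ Z^3.

As a check, the Euler characteristic is 7 − 9 = -2, which agrees with 1 − 3 = -2.

H_0 ≅ Z,  H_1 ≅ Z^3.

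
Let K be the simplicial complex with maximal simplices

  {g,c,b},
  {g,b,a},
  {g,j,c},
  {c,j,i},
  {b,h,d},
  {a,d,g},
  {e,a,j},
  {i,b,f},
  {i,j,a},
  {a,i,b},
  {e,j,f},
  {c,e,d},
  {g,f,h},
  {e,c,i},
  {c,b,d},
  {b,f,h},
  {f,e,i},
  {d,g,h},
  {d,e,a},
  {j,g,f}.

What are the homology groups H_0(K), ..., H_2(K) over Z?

H_0 ≅ Z,  H_1 ≅ Z ⊕ Z_2,  H_2 = 0.

Take the total order a < b < c < d < e < f < g < h < i < j on the vertex set. Then K (dimension 2) consists of the simplices:

  0-simplices (10): a, b, c, d, e, f, g, h, i, j
  1-simplices (30): ab, ad, ae, ag, ai, aj, bc, bd, bf, bg, bh, bi, cd, ce, cg, ci, cj, de, dg, dh, ef, ei, ej, fg, fh, fi, fj, gh, gj, ij
  2-simplices (20): abg, abi, ade, adg, aej, aij, bcd, bcg, bdh, bfh, bfi, cde, cei, cgj, cij, dgh, efi, efj, fgh, fgj

so the chain groups are C_0 ≅ Z^10, C_1 ≅ Z^30, C_2 ≅ Z^20.

The boundary map ∂_1: C_1 → C_0 sends each edge [p,q] (with p < q) to q − p.
As a 10×30 matrix over Z this has rank 9, with invariant factors (1,1,1,1,1,1,1,1,1).

The boundary map ∂_2: C_2 → C_1 sends each 2-simplex [p,q,r] to [q,r] − [p,r] + [p,q]. For instance
  ∂bfh = fh − bh + bf,
  ∂fgj = gj − fj + fg.
As a 30×20 matrix over Z this has rank 20, with invariant factors (1,1,1,1,1,1,1,1,1,1,1,1,1,1,1,1,1,1,1,2).

Computing H_k = (kernel of ∂_k) / (image of ∂_{k+1}):

  H_0: rank C_0 − rank ∂_1 = 10 − 9 = 1, and the invariant factors of ∂_1 are all 1, so H_0 ≅ Z.
  H_1: rank ker ∂_1 − rank ∂_2 = (30 − 9) − 20 = 1, and ∂_2 has invariant factor 2 > 1, so H_1 ≅ Z ⊕ Z_2.
  H_2: rank ker ∂_2 − rank ∂_3 = (20 − 20) − 0 = 0, and there is no ∂_3, so H_2 ≅ 0.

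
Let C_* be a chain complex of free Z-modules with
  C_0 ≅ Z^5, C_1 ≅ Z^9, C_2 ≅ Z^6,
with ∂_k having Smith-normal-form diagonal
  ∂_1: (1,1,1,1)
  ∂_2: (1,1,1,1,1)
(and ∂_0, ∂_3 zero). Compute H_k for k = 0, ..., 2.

H_0: b_0 = 5 − 0 − 4 = 1; torsion from ∂_1 factors > 1: none. So H_0 ≅ Z.
H_1: b_1 = 9 − 4 − 5 = 0; torsion from ∂_2 factors > 1: none. So H_1 ≅ 0.
H_2: b_2 = 6 − 5 − 0 = 1; torsion from ∂_3 factors > 1: none. So H_2 ≅ Z.

H_0 ≅ Z,  H_1 = 0,  H_2 ≅ Z.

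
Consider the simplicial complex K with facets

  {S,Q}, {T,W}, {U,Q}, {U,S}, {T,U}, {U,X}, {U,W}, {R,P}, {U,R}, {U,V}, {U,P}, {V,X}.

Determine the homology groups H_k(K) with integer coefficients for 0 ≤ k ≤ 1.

H_0 = Z,  H_1 = Z^4.

K has 9 vertices, 12 edges.
rank ∂_0 = 0, rank ∂_1 = 8 ⇒ b_0 = 9 − 0 − 8 = 1; all invariant factors of ∂_1 are 1 so no torsion. So H_0 = Z.
rank ∂_1 = 8, rank ∂_2 = 0 ⇒ b_1 = 12 − 8 − 0 = 4. So H_1 = Z^4.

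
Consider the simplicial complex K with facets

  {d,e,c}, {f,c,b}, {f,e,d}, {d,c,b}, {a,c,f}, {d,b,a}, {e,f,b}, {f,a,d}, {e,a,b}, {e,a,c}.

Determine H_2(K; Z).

H_2 = 0.

We work with the vertex ordering a < b < c < d < e < f. The simplices of K, each written with vertices in increasing order, are:

  0-simplices (6): a, b, c, d, e, f
  1-simplices (15): ab, ac, ad, ae, af, bc, bd, be, bf, cd, ce, cf, de, df, ef
  2-simplices (10): abd, abe, ace, acf, adf, bcd, bcf, bef, cde, def

giving chain groups C_0 ≅ Z^6, C_1 ≅ Z^15, C_2 ≅ Z^10.

Boundary ∂_1: C_1 → C_0 is given by ∂[p,q] = [q] − [p].
The resulting 6×15 matrix has rank 5, and its Smith normal form has invariant factors (1,1,1,1,1).

The boundary map ∂_2: C_2 → C_1 acts by ∂[p,q,r] = [q,r] − [p,r] + [p,q]. For instance
  ∂bcd = cd − bd + bc,
  ∂adf = df − af + ad.
The 15×10 boundary matrix has rank 10 and Smith normal form diag(1,1,1,1,1,1,1,1,1,2).

Reading off H_k = ker ∂_k / im ∂_{k+1}:

  H_2: rank ker ∂_2 − rank ∂_3 = (10 − 10) − 0 = 0, and there is no ∂_3, so H_2 = 0.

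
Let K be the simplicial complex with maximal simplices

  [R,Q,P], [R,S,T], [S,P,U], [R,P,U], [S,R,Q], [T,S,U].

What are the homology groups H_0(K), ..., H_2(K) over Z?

Fix the vertex order P < Q < R < S < T < U and write every simplex with vertices in increasing order. Then dim K = 2 and the simplices of K are:

  0-simplices (6): P, Q, R, S, T, U
  1-simplices (12): PQ, PR, PS, PU, QR, QS, RS, RT, RU, ST, SU, TU
  2-simplices (6): PQR, PRU, PSU, QRS, RST, STU

giving chain groups C_0 ≅ Z^6, C_1 ≅ Z^12, C_2 ≅ Z^6.

∂_1: C_1 → C_0 sends each edge [p,q] (with p < q) to q − p. For instance
  ∂PU = U − P.
This gives a 6×12 integer matrix of rank 5; reducing to Smith normal form yields diagonal entries (1,1,1,1,1).

Boundary ∂_2: C_2 → C_1 acts by ∂[p,q,r] = [q,r] − [p,r] + [p,q]. For instance
  ∂STU = TU − SU + ST,
  ∂PQR = QR − PR + PQ.
As a 12×6 matrix over Z this has rank 6, with invariant factors (1,1,1,1,1,1).

Now H_k = ker ∂_k / im ∂_{k+1}, so:

  H_0: rank C_0 − rank ∂_1 = 6 − 5 = 1, and the invariant factors of ∂_1 are all 1, so H_0 ≅ Z.
  H_1: rank ker ∂_1 − rank ∂_2 = (12 − 5) − 6 = 1, and the invariant factors of ∂_2 are all 1, so H_1 ≅ Z.
  H_2: rank ker ∂_2 − rank ∂_3 = (6 − 6) − 0 = 0, and there is no ∂_3, so H_2 ≅ 0.

H_0 = Z,  H_1 = Z,  H_2 = 0.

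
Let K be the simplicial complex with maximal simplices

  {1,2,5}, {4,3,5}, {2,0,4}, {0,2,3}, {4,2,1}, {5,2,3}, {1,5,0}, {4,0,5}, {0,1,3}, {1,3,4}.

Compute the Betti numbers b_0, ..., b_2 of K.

Order the vertices as 0 < 1 < 2 < 3 < 4 < 5. Listing each simplex with vertices in this order, K has dimension 2 with simplices:

  0-simplices (6): [0], [1], [2], [3], [4], [5]
  1-simplices (15): [0,1], [0,2], [0,3], [0,4], [0,5], [1,2], [1,3], [1,4], [1,5], [2,3], [2,4], [2,5], [3,4], [3,5], [4,5]
  2-simplices (10): [0,1,3], [0,1,5], [0,2,3], [0,2,4], [0,4,5], [1,2,4], [1,2,5], [1,3,4], [2,3,5], [3,4,5]

Hence C_0 ≅ Z^6, C_1 ≅ Z^15, C_2 ≅ Z^10.

The boundary map ∂_1: C_1 → C_0 maps an edge to its endpoints' difference, ∂[p,q] = q − p. For instance
  ∂[0,5] = [5] − [0].
As a 6×15 matrix over Z this has rank 5, with invariant factors (1,1,1,1,1).

The boundary map ∂_2: C_2 → C_1 acts by ∂[p,q,r] = [q,r] − [p,r] + [p,q]. For instance
  ∂[0,4,5] = [4,5] − [0,5] + [0,4],
  ∂[1,2,4] = [2,4] − [1,4] + [1,2].
This gives a 15×10 integer matrix of rank 10; reducing to Smith normal form yields diagonal entries (1,1,1,1,1,1,1,1,1,2).

Now H_k = ker ∂_k / im ∂_{k+1}, so:

  H_0: rank C_0 − rank ∂_1 = 6 − 5 = 1, and the invariant factors of ∂_1 are all 1, so H_0 = Z.
  H_1: rank ker ∂_1 − rank ∂_2 = (15 − 5) − 10 = 0, and ∂_2 has invariant factor 2 > 1, so H_1 = Z_2.
  H_2: rank ker ∂_2 − rank ∂_3 = (10 − 10) − 0 = 0, and there is no ∂_3, so H_2 = 0.

Hence the Betti numbers are b_0 = 1, b_1 = 0, b_2 = 0.

b_0 = 1, b_1 = 0, b_2 = 0.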